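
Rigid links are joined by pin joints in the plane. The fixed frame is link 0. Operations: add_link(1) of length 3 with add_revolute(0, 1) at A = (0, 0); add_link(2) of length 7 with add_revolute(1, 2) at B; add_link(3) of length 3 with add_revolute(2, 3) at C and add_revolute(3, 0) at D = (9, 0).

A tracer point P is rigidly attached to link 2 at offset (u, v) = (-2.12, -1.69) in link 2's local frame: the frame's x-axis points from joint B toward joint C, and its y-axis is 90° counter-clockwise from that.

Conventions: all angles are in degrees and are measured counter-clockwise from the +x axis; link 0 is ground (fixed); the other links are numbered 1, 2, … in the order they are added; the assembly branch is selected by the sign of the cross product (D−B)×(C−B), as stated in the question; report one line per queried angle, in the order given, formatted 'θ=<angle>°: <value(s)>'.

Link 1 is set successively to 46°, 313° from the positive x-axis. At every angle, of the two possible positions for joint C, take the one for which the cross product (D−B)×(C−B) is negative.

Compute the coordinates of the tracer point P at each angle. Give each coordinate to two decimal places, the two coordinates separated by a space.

A=(0,0), D=(9.00,0)
θ=46°: B = A + 3.00·(cos46°, sin46°) = (2.0840, 2.1580)
θ=46°: |BD| = 7.2449
θ=46°: circle(B,7.00) ∩ circle(D,3.00): a=6.3830, h=2.8735
θ=46°:   candidates: C₊=(9.0332,2.9998) cross=20.818; C₋=(7.3213,-2.4864) cross=-20.818
θ=46°:   branch - wants cross < 0 → take C=(7.3213,-2.4864) (cross=-20.818)
θ=46°: ex = (C−B)/|BC| = (0.7482,-0.6635); ey = (0.6635,0.7482)
θ=46°: P = B + -2.12·ex + -1.69·ey = (-0.6235,2.3002)
θ=313°: B = A + 3.00·(cos313°, sin313°) = (2.0460, -2.1941)
θ=313°: |BD| = 7.2919
θ=313°: circle(B,7.00) ∩ circle(D,3.00): a=6.3887, h=2.8608
θ=313°:   candidates: C₊=(7.2779,2.4565) cross=20.861; C₋=(8.9994,-3.0000) cross=-20.861
θ=313°:   branch - wants cross < 0 → take C=(8.9994,-3.0000) (cross=-20.861)
θ=313°: ex = (C−B)/|BC| = (0.9933,-0.1151); ey = (0.1151,0.9933)
θ=313°: P = B + -2.12·ex + -1.69·ey = (-0.2545,-3.6287)

θ=46°: -0.62 2.30
θ=313°: -0.25 -3.63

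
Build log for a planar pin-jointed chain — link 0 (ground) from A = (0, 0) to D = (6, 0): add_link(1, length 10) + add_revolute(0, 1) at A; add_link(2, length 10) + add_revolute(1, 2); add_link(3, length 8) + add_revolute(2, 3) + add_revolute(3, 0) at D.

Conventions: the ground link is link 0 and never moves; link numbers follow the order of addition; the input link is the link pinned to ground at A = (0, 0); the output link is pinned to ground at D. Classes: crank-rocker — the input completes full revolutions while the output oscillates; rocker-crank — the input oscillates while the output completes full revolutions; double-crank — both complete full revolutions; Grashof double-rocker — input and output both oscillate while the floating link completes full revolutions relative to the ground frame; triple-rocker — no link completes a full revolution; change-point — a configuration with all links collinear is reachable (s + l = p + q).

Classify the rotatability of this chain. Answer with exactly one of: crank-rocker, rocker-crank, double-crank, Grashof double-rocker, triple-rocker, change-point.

lengths: ground=6, input=10, coupler=10, output=8
sorted: s=6 (shortest), l=10 (longest), p+q=18
s + l = 16 vs p + q = 18
s + l < p + q (Grashof) with shortest = ground link → double-crank

double-crank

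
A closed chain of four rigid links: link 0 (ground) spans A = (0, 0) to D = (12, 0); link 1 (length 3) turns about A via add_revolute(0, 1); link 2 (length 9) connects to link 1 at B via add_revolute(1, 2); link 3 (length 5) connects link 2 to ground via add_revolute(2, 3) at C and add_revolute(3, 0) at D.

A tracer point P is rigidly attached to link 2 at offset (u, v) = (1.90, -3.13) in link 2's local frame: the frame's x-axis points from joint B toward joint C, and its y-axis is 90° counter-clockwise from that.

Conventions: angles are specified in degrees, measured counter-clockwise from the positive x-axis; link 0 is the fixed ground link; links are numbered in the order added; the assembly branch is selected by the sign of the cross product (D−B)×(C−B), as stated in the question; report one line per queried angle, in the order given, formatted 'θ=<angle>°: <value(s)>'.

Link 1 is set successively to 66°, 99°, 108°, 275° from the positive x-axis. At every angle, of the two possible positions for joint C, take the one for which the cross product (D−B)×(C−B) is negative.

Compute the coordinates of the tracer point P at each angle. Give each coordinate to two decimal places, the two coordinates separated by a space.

A=(0,0), D=(12.00,0)
θ=66°: B = A + 3.00·(cos66°, sin66°) = (1.2202, 2.7406)
θ=66°: |BD| = 11.1227
θ=66°: circle(B,9.00) ∩ circle(D,5.00): a=8.0787, h=3.9666
θ=66°:   candidates: C₊=(10.0272,4.5944) cross=44.120; C₋=(8.0725,-3.0943) cross=-44.120
θ=66°:   branch - wants cross < 0 → take C=(8.0725,-3.0943) (cross=-44.120)
θ=66°: ex = (C−B)/|BC| = (0.7614,-0.6483); ey = (0.6483,0.7614)
θ=66°: P = B + 1.90·ex + -3.13·ey = (0.6375,-0.8742)
θ=99°: B = A + 3.00·(cos99°, sin99°) = (-0.4693, 2.9631)
θ=99°: |BD| = 12.8165
θ=99°: circle(B,9.00) ∩ circle(D,5.00): a=8.5929, h=2.6761
θ=99°:   candidates: C₊=(8.5095,3.5800) cross=34.298; C₋=(7.2722,-1.6271) cross=-34.298
θ=99°:   branch - wants cross < 0 → take C=(7.2722,-1.6271) (cross=-34.298)
θ=99°: ex = (C−B)/|BC| = (0.8602,-0.5100); ey = (0.5100,0.8602)
θ=99°: P = B + 1.90·ex + -3.13·ey = (-0.4314,-0.6983)
θ=108°: B = A + 3.00·(cos108°, sin108°) = (-0.9271, 2.8532)
θ=108°: |BD| = 13.2382
θ=108°: circle(B,9.00) ∩ circle(D,5.00): a=8.7342, h=2.1712
θ=108°:   candidates: C₊=(8.0698,3.0909) cross=28.743; C₋=(7.1339,-1.1494) cross=-28.743
θ=108°:   branch - wants cross < 0 → take C=(7.1339,-1.1494) (cross=-28.743)
θ=108°: ex = (C−B)/|BC| = (0.8957,-0.4447); ey = (0.4447,0.8957)
θ=108°: P = B + 1.90·ex + -3.13·ey = (-0.6173,-0.7952)
θ=275°: B = A + 3.00·(cos275°, sin275°) = (0.2615, -2.9886)
θ=275°: |BD| = 12.1130
θ=275°: circle(B,9.00) ∩ circle(D,5.00): a=8.3681, h=3.3129
θ=275°:   candidates: C₊=(7.5535,2.2865) cross=40.129; C₋=(9.1882,-4.1345) cross=-40.129
θ=275°:   branch - wants cross < 0 → take C=(9.1882,-4.1345) (cross=-40.129)
θ=275°: ex = (C−B)/|BC| = (0.9919,-0.1273); ey = (0.1273,0.9919)
θ=275°: P = B + 1.90·ex + -3.13·ey = (1.7475,-6.3350)

θ=66°: 0.64 -0.87
θ=99°: -0.43 -0.70
θ=108°: -0.62 -0.80
θ=275°: 1.75 -6.34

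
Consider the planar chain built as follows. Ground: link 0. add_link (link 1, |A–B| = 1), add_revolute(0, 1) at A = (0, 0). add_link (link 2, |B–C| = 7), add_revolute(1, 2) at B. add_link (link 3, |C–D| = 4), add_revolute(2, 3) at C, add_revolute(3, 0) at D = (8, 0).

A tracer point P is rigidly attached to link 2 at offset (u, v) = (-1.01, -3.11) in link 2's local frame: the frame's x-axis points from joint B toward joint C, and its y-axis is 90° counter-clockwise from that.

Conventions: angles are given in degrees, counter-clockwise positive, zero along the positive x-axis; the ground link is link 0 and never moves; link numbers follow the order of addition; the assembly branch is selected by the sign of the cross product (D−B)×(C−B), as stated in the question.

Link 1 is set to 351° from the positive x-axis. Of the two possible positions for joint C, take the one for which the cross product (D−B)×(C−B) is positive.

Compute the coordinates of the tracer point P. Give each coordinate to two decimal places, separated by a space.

A=(0,0), D=(8.00,0)
B = A + 1.00·(cos351°, sin351°) = (0.9877, -0.1564)
|BD| = 7.0141
circle(B,7.00) ∩ circle(D,4.00): a=5.8594, h=3.8297
  candidates: C₊=(6.7603,3.8030) cross=26.862; C₋=(6.9311,-3.8545) cross=-26.862
  branch + wants cross > 0 → take C=(6.7603,3.8030) (cross=26.862)
ex = (C−B)/|BC| = (0.8247,0.5656); ey = (-0.5656,0.8247)
P = B + -1.01·ex + -3.11·ey = (1.9139,-3.2924)

1.91 -3.29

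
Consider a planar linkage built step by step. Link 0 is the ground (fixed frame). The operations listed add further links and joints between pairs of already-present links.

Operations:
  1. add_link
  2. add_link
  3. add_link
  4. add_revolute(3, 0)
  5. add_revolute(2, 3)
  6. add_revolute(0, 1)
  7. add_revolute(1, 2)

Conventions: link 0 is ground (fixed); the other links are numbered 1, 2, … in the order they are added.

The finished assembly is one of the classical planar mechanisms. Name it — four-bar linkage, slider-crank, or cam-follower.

links: 4 (incl. ground); joints: 4 revolute, 0 prismatic, 0 higher (cam) pair, forming one closed loop
4 links in a single 4R loop → four-bar linkage

four-bar linkage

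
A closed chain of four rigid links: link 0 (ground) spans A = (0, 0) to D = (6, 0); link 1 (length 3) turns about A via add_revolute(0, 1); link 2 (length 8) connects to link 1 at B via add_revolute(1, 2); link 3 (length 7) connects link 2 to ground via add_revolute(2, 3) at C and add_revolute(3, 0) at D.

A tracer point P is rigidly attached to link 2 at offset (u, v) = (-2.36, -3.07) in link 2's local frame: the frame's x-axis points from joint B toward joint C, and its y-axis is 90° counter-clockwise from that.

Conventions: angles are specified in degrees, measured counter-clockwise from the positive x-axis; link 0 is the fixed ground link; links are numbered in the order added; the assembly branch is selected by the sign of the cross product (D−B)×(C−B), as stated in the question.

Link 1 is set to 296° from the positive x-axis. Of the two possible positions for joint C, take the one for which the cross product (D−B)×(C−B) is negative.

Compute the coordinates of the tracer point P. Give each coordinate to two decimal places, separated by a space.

A=(0,0), D=(6.00,0)
B = A + 3.00·(cos296°, sin296°) = (1.3151, -2.6964)
|BD| = 5.4054
circle(B,8.00) ∩ circle(D,7.00): a=4.0902, h=6.8753
  candidates: C₊=(1.4305,5.3028) cross=37.164; C₋=(8.2897,-6.6149) cross=-37.164
  branch - wants cross < 0 → take C=(8.2897,-6.6149) (cross=-37.164)
ex = (C−B)/|BC| = (0.8718,-0.4898); ey = (0.4898,0.8718)
P = B + -2.36·ex + -3.07·ey = (-2.2461,-4.2169)

-2.25 -4.22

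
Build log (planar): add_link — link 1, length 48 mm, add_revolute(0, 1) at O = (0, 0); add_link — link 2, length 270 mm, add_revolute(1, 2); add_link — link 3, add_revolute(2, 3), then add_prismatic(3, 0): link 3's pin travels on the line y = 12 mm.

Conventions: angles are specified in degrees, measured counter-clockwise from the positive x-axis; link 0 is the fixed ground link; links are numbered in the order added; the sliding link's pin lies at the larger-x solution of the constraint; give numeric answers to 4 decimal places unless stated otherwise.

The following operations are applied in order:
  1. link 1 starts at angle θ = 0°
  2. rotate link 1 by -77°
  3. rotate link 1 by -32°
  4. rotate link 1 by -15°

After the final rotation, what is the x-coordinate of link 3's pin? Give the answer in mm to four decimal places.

geometry: r = 48 mm, L = 270 mm, e = 12 mm; θ starts at 0°
rotate link 1 by -77°: θ ← 0° -77° = -77°
rotate link 1 by -32°: θ ← -77° -32° = -109°
rotate link 1 by -15°: θ ← -109° -15° = -124°
crank pin P = (r cos θ, r sin θ) = (-26.841259, -39.793803)
h = r sin θ − e = -39.793803 − 12 = -51.793803
x = r cos θ + √(L² − h²) = -26.841259 + 264.985664 = 238.144404

238.1444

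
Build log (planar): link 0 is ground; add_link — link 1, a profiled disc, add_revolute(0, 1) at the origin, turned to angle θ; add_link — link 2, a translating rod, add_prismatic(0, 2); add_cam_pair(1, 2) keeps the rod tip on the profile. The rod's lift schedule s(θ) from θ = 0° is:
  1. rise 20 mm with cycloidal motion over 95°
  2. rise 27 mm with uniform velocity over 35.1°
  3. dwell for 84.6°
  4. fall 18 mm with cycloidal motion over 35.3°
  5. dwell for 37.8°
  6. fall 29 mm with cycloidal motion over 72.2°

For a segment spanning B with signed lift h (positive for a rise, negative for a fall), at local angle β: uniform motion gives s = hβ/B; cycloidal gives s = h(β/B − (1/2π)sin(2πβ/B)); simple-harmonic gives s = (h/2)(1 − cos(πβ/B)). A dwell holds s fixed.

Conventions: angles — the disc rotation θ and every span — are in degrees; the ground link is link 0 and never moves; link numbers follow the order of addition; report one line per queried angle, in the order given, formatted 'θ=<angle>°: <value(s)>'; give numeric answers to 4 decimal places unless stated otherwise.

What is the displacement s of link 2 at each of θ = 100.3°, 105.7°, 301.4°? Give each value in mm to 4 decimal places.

seg 1 [0°–95°] cycloidal, h=20: full span → s += 20 → s = 20.0000
seg 2 [95°–130.1°] uniform, h=27: θ=100.3° here. β=5.3, B=35.1. 27·5.3/35.1 = 4.0769 → s = 24.0769
seg 2 [95°–130.1°] uniform, h=27: θ=105.7° here. β=10.7, B=35.1. 27·10.7/35.1 = 8.2308 → s = 28.2308
seg 2 [95°–130.1°] uniform, h=27: full span → s += 27 → s = 47.0000
seg 3 [130.1°–214.7°] dwell: s stays 47.0000
seg 4 [214.7°–250°] cycloidal, h=-18: full span → s += -18 → s = 29.0000
seg 5 [250°–287.8°] dwell: s stays 29.0000
seg 6 [287.8°–360°] cycloidal, h=-29: θ=301.4° here. β=13.6, B=72.2. -29·(0.1884 − sin(2π·0.1884)/(2π)) = -1.1889 → s = 27.8111

θ=100.3°: 24.0769
θ=105.7°: 28.2308
θ=301.4°: 27.8111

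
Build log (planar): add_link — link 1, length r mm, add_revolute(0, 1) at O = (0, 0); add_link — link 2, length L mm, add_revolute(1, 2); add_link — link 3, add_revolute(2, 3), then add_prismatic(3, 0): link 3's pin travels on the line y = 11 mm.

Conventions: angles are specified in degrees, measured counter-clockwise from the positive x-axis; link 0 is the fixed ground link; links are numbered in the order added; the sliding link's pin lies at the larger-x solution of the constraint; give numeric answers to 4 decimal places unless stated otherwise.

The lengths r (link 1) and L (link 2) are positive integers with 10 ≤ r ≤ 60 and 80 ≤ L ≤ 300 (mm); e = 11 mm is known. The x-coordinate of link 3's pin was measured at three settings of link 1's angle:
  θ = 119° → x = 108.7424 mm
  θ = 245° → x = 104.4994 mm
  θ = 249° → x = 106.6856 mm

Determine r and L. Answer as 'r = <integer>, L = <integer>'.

constraint per measurement: (x − r cos θ)² + (r sin θ − e)² = L²
subtracting the θ₁ and θ₂ equations cancels the r² and L² terms:
r = (x₁² − x₂²) / (2[(x₁cos θ₁ + e sin θ₁) − (x₂cos θ₂ + e sin θ₂)]) = 40.9991 → r = 41
L² = (x₁ − r cos θ₁)² + (r sin θ₁ − e)² = 17160.9902 → L = 131.0000 → L = 131
check at θ₃=249°: x = 106.6856 (printed 106.6856) ✓

r = 41, L = 131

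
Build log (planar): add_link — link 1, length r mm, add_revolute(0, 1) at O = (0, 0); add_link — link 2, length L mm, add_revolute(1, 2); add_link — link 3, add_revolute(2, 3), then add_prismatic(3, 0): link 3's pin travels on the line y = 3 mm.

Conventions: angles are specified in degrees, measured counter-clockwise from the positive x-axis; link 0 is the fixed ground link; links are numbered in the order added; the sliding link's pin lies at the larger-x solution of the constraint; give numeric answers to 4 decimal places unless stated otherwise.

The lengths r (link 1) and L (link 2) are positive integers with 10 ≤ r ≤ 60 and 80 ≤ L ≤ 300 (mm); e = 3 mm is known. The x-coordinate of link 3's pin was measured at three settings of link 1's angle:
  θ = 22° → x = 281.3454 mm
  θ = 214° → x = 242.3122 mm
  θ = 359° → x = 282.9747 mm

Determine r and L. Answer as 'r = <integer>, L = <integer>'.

constraint per measurement: (x − r cos θ)² + (r sin θ − e)² = L²
subtracting the θ₁ and θ₂ equations cancels the r² and L² terms:
r = (x₁² − x₂²) / (2[(x₁cos θ₁ + e sin θ₁) − (x₂cos θ₂ + e sin θ₂)]) = 22.0000 → r = 22
L² = (x₁ − r cos θ₁)² + (r sin θ₁ − e)² = 68120.9939 → L = 261.0000 → L = 261
check at θ₃=359°: x = 282.9747 (printed 282.9747) ✓

r = 22, L = 261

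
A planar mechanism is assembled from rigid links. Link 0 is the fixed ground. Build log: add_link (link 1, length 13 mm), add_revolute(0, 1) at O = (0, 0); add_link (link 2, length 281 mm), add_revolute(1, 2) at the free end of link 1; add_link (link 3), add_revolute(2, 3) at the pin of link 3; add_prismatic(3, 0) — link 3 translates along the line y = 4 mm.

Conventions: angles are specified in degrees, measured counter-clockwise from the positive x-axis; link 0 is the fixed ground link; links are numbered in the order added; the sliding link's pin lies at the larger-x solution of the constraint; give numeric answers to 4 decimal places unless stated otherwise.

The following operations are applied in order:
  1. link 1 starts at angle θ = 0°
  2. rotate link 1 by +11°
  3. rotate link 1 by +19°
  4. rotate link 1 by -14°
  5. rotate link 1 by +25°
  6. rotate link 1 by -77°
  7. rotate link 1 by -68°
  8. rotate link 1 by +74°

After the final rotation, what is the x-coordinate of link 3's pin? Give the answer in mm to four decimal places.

geometry: r = 13 mm, L = 281 mm, e = 4 mm; θ starts at 0°
rotate link 1 by +11°: θ ← 0° +11° = 11°
rotate link 1 by +19°: θ ← 11° +19° = 30°
rotate link 1 by -14°: θ ← 30° -14° = 16°
rotate link 1 by +25°: θ ← 16° +25° = 41°
rotate link 1 by -77°: θ ← 41° -77° = -36°
rotate link 1 by -68°: θ ← -36° -68° = -104°
rotate link 1 by +74°: θ ← -104° +74° = -30°
crank pin P = (r cos θ, r sin θ) = (11.258330, -6.500000)
h = r sin θ − e = -6.500000 − 4 = -10.500000
x = r cos θ + √(L² − h²) = 11.258330 + 280.803757 = 292.062087

292.0621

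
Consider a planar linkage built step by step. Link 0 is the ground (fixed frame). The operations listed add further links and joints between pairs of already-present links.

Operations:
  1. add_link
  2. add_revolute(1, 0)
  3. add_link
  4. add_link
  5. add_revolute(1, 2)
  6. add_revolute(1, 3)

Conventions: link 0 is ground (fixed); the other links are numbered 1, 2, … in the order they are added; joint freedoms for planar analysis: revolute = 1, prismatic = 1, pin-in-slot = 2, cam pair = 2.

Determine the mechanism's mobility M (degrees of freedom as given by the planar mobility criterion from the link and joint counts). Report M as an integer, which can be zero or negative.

L=1 J1=0 J2=0
add link → L=2 J1=0 J2=0
R@1,0 dof=1 J1 → L=2 J1=1 J2=0
add link → L=3 J1=1 J2=0
add link → L=4 J1=1 J2=0
R@1,2 dof=1 J1 → L=4 J1=2 J2=0
R@1,3 dof=1 J1 → L=4 J1=3 J2=0
M=3(L−1)−2J1−J2=3·3−2·3−0=3

M = 3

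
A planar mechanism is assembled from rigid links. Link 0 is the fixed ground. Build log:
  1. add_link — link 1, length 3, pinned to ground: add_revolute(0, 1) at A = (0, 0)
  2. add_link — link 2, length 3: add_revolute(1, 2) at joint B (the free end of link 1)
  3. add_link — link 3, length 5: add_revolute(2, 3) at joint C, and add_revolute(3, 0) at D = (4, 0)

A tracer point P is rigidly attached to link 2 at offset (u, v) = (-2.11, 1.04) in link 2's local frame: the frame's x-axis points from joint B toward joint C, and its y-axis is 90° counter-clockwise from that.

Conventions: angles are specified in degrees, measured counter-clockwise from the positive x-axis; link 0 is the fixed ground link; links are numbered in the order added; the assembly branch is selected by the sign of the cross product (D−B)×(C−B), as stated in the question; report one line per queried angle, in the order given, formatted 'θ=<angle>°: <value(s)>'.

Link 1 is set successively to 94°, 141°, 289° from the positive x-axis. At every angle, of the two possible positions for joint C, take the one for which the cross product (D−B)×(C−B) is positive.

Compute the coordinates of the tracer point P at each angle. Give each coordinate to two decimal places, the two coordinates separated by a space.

A=(0,0), D=(4.00,0)
θ=94°: B = A + 3.00·(cos94°, sin94°) = (-0.2093, 2.9927)
θ=94°: |BD| = 5.1647
θ=94°: circle(B,3.00) ∩ circle(D,5.00): a=1.0334, h=2.8164
θ=94°:   candidates: C₊=(2.2649,4.6893) cross=14.546; C₋=(-0.9990,0.0985) cross=-14.546
θ=94°:   branch + wants cross > 0 → take C=(2.2649,4.6893) (cross=14.546)
θ=94°: ex = (C−B)/|BC| = (0.8247,0.5655); ey = (-0.5655,0.8247)
θ=94°: P = B + -2.11·ex + 1.04·ey = (-2.5376,2.6571)
θ=141°: B = A + 3.00·(cos141°, sin141°) = (-2.3314, 1.8880)
θ=141°: |BD| = 6.6069
θ=141°: circle(B,3.00) ∩ circle(D,5.00): a=2.0926, h=2.1496
θ=141°:   candidates: C₊=(0.2882,3.3500) cross=14.203; C₋=(-0.9404,-0.7700) cross=-14.203
θ=141°:   branch + wants cross > 0 → take C=(0.2882,3.3500) (cross=14.203)
θ=141°: ex = (C−B)/|BC| = (0.8732,0.4873); ey = (-0.4873,0.8732)
θ=141°: P = B + -2.11·ex + 1.04·ey = (-4.6807,1.7678)
θ=289°: B = A + 3.00·(cos289°, sin289°) = (0.9767, -2.8366)
θ=289°: |BD| = 4.1456
θ=289°: circle(B,3.00) ∩ circle(D,5.00): a=0.1431, h=2.9966
θ=289°:   candidates: C₊=(-0.9693,-0.5533) cross=12.423; C₋=(3.1314,-4.9240) cross=-12.423
θ=289°:   branch + wants cross > 0 → take C=(-0.9693,-0.5533) (cross=12.423)
θ=289°: ex = (C−B)/|BC| = (-0.6487,0.7611); ey = (-0.7611,-0.6487)
θ=289°: P = B + -2.11·ex + 1.04·ey = (1.5539,-5.1170)

θ=94°: -2.54 2.66
θ=141°: -4.68 1.77
θ=289°: 1.55 -5.12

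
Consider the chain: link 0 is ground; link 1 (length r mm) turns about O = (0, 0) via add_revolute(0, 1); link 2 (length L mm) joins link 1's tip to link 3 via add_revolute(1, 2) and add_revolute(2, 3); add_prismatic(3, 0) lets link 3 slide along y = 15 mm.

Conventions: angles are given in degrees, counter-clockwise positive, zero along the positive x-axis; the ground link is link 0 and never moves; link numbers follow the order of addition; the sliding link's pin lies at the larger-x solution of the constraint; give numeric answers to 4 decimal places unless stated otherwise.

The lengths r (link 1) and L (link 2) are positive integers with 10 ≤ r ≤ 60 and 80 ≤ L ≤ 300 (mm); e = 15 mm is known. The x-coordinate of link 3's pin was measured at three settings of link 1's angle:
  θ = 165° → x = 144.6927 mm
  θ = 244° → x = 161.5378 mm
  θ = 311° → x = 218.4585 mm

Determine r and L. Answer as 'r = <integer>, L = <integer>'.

constraint per measurement: (x − r cos θ)² + (r sin θ − e)² = L²
subtracting the θ₁ and θ₂ equations cancels the r² and L² terms:
r = (x₁² − x₂²) / (2[(x₁cos θ₁ + e sin θ₁) − (x₂cos θ₂ + e sin θ₂)]) = 50.0001 → r = 50
L² = (x₁ − r cos θ₁)² + (r sin θ₁ − e)² = 37248.9904 → L = 193.0000 → L = 193
check at θ₃=311°: x = 218.4585 (printed 218.4585) ✓

r = 50, L = 193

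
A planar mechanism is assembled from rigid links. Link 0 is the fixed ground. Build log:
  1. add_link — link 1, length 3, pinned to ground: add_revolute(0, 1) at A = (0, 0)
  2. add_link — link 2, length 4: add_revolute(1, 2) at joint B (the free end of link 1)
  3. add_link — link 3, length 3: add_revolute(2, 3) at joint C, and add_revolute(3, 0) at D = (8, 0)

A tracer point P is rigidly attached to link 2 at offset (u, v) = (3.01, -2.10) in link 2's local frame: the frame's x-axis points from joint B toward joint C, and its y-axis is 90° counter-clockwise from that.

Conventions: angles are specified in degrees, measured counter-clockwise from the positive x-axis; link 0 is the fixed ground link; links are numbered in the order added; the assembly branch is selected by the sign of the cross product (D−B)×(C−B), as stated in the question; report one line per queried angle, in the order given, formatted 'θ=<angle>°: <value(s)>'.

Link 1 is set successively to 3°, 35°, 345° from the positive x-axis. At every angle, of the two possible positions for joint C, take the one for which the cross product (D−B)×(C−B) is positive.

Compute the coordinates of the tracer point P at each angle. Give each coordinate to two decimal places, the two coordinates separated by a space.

A=(0,0), D=(8.00,0)
θ=3°: B = A + 3.00·(cos3°, sin3°) = (2.9959, 0.1570)
θ=3°: |BD| = 5.0066
θ=3°: circle(B,4.00) ∩ circle(D,3.00): a=3.2024, h=2.3968
θ=3°:   candidates: C₊=(6.2718,2.4522) cross=12.000; C₋=(6.1215,-2.3391) cross=-12.000
θ=3°:   branch + wants cross > 0 → take C=(6.2718,2.4522) (cross=12.000)
θ=3°: ex = (C−B)/|BC| = (0.8190,0.5738); ey = (-0.5738,0.8190)
θ=3°: P = B + 3.01·ex + -2.10·ey = (6.6660,0.1643)
θ=35°: B = A + 3.00·(cos35°, sin35°) = (2.4575, 1.7207)
θ=35°: |BD| = 5.8035
θ=35°: circle(B,4.00) ∩ circle(D,3.00): a=3.5048, h=1.9277
θ=35°:   candidates: C₊=(6.3763,2.5226) cross=11.188; C₋=(5.2331,-1.1595) cross=-11.188
θ=35°:   branch + wants cross > 0 → take C=(6.3763,2.5226) (cross=11.188)
θ=35°: ex = (C−B)/|BC| = (0.9797,0.2005); ey = (-0.2005,0.9797)
θ=35°: P = B + 3.01·ex + -2.10·ey = (5.8273,0.2668)
θ=345°: B = A + 3.00·(cos345°, sin345°) = (2.8978, -0.7765)
θ=345°: |BD| = 5.1610
θ=345°: circle(B,4.00) ∩ circle(D,3.00): a=3.2587, h=2.3197
θ=345°:   candidates: C₊=(5.7703,2.0071) cross=11.972; C₋=(6.4683,-2.5795) cross=-11.972
θ=345°:   branch + wants cross > 0 → take C=(5.7703,2.0071) (cross=11.972)
θ=345°: ex = (C−B)/|BC| = (0.7181,0.6959); ey = (-0.6959,0.7181)
θ=345°: P = B + 3.01·ex + -2.10·ey = (6.5208,-0.1899)

θ=3°: 6.67 0.16
θ=35°: 5.83 0.27
θ=345°: 6.52 -0.19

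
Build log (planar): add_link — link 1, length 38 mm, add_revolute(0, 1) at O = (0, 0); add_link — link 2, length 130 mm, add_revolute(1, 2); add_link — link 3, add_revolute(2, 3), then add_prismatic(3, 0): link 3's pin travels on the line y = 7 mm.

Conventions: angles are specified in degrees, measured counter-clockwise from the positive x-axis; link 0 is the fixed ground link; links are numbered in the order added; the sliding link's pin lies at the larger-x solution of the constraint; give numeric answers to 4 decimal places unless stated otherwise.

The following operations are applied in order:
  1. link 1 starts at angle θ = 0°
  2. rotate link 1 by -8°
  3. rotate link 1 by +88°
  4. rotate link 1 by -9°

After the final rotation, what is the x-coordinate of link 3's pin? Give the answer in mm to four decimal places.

geometry: r = 38 mm, L = 130 mm, e = 7 mm; θ starts at 0°
rotate link 1 by -8°: θ ← 0° -8° = -8°
rotate link 1 by +88°: θ ← -8° +88° = 80°
rotate link 1 by -9°: θ ← 80° -9° = 71°
crank pin P = (r cos θ, r sin θ) = (12.371590, 35.929706)
h = r sin θ − e = 35.929706 − 7 = 28.929706
x = r cos θ + √(L² − h²) = 12.371590 + 126.740176 = 139.111765

139.1118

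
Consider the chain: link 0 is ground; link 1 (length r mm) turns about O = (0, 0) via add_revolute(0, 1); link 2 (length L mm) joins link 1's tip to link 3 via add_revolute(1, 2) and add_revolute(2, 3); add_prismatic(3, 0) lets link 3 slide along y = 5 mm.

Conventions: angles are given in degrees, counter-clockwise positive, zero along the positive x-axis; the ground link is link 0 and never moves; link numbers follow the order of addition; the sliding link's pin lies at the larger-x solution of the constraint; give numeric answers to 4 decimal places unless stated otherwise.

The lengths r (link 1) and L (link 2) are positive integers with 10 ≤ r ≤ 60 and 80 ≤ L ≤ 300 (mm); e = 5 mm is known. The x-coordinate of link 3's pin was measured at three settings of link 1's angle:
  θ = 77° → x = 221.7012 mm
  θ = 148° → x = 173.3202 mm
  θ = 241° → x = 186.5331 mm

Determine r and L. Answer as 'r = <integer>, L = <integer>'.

constraint per measurement: (x − r cos θ)² + (r sin θ − e)² = L²
subtracting the θ₁ and θ₂ equations cancels the r² and L² terms:
r = (x₁² − x₂²) / (2[(x₁cos θ₁ + e sin θ₁) − (x₂cos θ₂ + e sin θ₂)]) = 48.0001 → r = 48
L² = (x₁ − r cos θ₁)² + (r sin θ₁ − e)² = 46225.0203 → L = 215.0000 → L = 215
check at θ₃=241°: x = 186.5331 (printed 186.5331) ✓

r = 48, L = 215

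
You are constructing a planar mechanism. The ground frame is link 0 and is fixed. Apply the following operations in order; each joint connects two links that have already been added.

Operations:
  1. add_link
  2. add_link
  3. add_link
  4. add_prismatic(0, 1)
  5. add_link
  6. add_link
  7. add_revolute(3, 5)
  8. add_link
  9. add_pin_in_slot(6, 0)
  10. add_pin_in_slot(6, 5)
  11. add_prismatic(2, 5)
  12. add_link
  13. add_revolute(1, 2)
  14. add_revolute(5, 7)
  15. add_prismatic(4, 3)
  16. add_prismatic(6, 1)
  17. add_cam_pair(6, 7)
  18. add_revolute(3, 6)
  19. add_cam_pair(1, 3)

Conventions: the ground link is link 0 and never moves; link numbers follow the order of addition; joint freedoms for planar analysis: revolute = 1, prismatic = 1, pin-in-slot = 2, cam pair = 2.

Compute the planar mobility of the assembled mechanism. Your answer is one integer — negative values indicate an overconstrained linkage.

ground; <1,0,0>
#1 <2,0,0>
#2 <3,0,0>
#3 <4,0,0>
P:0↔1 J1 <4,1,0>
#4 <5,1,0>
#5 <6,1,0>
R:3↔5 J1 <6,2,0>
#6 <7,2,0>
PS:6↔0 J2 <7,2,1>
PS:6↔5 J2 <7,2,2>
P:2↔5 J1 <7,3,2>
#7 <8,3,2>
R:1↔2 J1 <8,4,2>
R:5↔7 J1 <8,5,2>
P:4↔3 J1 <8,6,2>
P:6↔1 J1 <8,7,2>
C:6↔7 J2 <8,7,3>
R:3↔6 J1 <8,8,3>
C:1↔3 J2 <8,8,4>
3×7 − 2×8 − 1×4 = 1

M = 1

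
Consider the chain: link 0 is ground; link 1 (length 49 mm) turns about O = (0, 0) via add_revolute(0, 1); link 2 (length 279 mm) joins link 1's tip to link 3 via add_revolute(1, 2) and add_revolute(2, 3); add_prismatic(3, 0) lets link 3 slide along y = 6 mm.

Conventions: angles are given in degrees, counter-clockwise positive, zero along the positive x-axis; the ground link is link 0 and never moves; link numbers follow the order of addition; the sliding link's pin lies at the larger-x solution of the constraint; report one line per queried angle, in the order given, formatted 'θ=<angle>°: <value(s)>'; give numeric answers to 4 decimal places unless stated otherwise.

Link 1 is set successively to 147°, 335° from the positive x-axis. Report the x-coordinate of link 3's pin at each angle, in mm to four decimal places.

geometry: r = 49 mm, L = 279 mm, e = 6 mm
θ=147°: crank pin P = (r cos θ, r sin θ) = (-41.094858, 26.687313)
θ=147°: h = r sin θ − e = 26.687313 − 6 = 20.687313
θ=147°: x = r cos θ + √(L² − h²) = -41.094858 + 278.231981 = 237.137123
θ=335°: crank pin P = (r cos θ, r sin θ) = (44.409082, -20.708295)
θ=335°: h = r sin θ − e = -20.708295 − 6 = -26.708295
θ=335°: x = r cos θ + √(L² − h²) = 44.409082 + 277.718683 = 322.127765

θ=147°: 237.1371
θ=335°: 322.1278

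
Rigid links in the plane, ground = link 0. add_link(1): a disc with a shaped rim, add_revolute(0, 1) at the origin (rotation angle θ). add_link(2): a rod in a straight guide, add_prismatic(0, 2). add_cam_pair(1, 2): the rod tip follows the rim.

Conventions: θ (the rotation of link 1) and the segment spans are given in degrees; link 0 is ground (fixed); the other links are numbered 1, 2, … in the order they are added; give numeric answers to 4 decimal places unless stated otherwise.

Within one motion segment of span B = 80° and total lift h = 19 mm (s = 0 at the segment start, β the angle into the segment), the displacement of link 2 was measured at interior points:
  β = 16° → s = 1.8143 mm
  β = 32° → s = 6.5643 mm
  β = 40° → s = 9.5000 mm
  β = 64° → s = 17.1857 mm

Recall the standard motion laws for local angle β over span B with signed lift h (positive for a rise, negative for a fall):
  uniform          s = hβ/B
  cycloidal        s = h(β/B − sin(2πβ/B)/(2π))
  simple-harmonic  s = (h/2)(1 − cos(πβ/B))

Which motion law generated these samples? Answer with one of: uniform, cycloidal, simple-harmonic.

candidates at β/B = r: uniform s = h·r (linear in β); cycloidal s = h·(r − sin(2πr)/(2π)); simple-harmonic s = (h/2)(1 − cos(πr))
β=16°: printed 1.8143 | uniform 3.8000, cycloidal 0.9241, simple-harmonic 1.8143
β=32°: printed 6.5643 | uniform 7.6000, cycloidal 5.8226, simple-harmonic 6.5643
β=40°: printed 9.5000 | uniform 9.5000, cycloidal 9.5000, simple-harmonic 9.5000
β=64°: printed 17.1857 | uniform 15.2000, cycloidal 18.0759, simple-harmonic 17.1857
only one law matches every sample → simple-harmonic

simple-harmonic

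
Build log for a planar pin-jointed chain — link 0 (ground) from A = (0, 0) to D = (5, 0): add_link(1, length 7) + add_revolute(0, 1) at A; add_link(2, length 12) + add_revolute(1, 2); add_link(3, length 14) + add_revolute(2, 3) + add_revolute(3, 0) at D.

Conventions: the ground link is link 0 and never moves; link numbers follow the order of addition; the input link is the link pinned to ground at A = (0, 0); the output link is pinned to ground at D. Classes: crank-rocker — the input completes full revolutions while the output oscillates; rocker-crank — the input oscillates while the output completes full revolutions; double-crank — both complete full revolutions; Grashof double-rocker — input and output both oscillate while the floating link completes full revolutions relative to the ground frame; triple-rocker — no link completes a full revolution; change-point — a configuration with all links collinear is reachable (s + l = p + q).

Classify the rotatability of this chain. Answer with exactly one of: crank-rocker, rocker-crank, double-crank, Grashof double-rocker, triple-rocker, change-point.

lengths: ground=5, input=7, coupler=12, output=14
sorted: s=5 (shortest), l=14 (longest), p+q=19
s + l = 19 vs p + q = 19
s + l = p + q → change-point (collinear configuration reachable)

change-point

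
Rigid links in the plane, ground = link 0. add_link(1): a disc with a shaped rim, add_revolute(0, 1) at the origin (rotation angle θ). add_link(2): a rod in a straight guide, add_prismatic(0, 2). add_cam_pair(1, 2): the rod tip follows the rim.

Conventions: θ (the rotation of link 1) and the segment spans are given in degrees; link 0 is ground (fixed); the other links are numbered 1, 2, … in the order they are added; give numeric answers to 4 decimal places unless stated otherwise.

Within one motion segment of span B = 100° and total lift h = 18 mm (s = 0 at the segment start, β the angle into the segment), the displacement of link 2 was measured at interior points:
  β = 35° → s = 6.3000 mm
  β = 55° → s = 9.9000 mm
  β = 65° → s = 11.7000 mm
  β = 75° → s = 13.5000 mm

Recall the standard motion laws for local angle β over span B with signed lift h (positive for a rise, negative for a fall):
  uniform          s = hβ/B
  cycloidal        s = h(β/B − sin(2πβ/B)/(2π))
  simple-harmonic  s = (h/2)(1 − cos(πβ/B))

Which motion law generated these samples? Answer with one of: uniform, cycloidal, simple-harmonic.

candidates at β/B = r: uniform s = h·r (linear in β); cycloidal s = h·(r − sin(2πr)/(2π)); simple-harmonic s = (h/2)(1 − cos(πr))
β=35°: printed 6.3000 | uniform 6.3000, cycloidal 3.9823, simple-harmonic 4.9141
β=55°: printed 9.9000 | uniform 9.9000, cycloidal 10.7853, simple-harmonic 10.4079
β=65°: printed 11.7000 | uniform 11.7000, cycloidal 14.0177, simple-harmonic 13.0859
β=75°: printed 13.5000 | uniform 13.5000, cycloidal 16.3648, simple-harmonic 15.3640
only one law matches every sample → uniform

uniform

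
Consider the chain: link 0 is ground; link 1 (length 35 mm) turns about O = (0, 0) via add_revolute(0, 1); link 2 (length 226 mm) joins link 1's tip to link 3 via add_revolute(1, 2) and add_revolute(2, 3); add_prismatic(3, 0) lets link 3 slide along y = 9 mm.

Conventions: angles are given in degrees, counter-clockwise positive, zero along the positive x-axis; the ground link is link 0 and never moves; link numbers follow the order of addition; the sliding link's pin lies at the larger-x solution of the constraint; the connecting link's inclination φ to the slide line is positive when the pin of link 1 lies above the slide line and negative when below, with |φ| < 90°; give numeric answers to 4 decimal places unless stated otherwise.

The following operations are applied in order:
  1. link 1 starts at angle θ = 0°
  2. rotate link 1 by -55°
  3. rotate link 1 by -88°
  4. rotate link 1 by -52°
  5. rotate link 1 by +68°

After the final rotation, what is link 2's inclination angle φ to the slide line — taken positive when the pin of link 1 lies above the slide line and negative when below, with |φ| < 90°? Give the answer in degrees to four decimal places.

geometry: r = 35 mm, L = 226 mm, e = 9 mm; θ starts at 0°
rotate link 1 by -55°: θ ← 0° -55° = -55°
rotate link 1 by -88°: θ ← -55° -88° = -143°
rotate link 1 by -52°: θ ← -143° -52° = -195°
rotate link 1 by +68°: θ ← -195° +68° = -127°
h = r sin θ − e = -27.952243 − 9 = -36.952243
sin φ = h / L = -36.952243 / 226 = -0.16350550
φ = arcsin(-0.16350550) = -9.410427°

-9.4104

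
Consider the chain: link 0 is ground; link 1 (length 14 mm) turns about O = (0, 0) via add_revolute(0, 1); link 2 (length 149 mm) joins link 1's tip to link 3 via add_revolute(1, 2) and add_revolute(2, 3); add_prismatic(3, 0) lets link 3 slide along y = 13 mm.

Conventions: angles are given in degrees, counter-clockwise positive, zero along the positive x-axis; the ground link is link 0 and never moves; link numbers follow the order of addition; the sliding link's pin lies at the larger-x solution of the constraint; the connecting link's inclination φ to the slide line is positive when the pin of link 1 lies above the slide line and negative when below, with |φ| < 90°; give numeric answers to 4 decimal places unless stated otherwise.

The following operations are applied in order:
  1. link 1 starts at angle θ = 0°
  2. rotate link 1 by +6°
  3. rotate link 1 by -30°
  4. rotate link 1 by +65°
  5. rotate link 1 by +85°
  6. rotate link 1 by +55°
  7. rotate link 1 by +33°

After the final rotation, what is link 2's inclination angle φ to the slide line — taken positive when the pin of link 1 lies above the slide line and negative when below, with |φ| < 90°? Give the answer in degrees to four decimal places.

geometry: r = 14 mm, L = 149 mm, e = 13 mm; θ starts at 0°
rotate link 1 by +6°: θ ← 0° +6° = 6°
rotate link 1 by -30°: θ ← 6° -30° = -24°
rotate link 1 by +65°: θ ← -24° +65° = 41°
rotate link 1 by +85°: θ ← 41° +85° = 126°
rotate link 1 by +55°: θ ← 126° +55° = 181°
rotate link 1 by +33°: θ ← 181° +33° = 214°
h = r sin θ − e = -7.828701 − 13 = -20.828701
sin φ = h / L = -20.828701 / 149 = -0.13978994
φ = arcsin(-0.13978994) = -8.035691°

-8.0357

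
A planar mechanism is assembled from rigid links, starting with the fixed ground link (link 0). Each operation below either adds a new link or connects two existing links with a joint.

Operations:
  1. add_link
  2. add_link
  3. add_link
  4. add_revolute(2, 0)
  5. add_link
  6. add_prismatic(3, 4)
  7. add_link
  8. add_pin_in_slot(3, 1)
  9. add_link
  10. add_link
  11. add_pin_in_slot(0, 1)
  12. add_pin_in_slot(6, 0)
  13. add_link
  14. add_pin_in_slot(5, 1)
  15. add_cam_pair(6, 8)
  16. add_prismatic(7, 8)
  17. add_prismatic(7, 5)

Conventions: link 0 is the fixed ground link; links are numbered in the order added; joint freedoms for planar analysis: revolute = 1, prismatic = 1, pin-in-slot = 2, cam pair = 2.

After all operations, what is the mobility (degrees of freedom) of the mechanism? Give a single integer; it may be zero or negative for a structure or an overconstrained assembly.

(L,J1,J2)=(1,0,0); link0 fixed
link1: (2,0,0)
link2: (3,0,0)
link3: (4,0,0)
R 2-0 [J1]: (4,1,0)
link4: (5,1,0)
P 3-4 [J1]: (5,2,0)
link5: (6,2,0)
PS 3-1 [J2]: (6,2,1)
link6: (7,2,1)
link7: (8,2,1)
PS 0-1 [J2]: (8,2,2)
PS 6-0 [J2]: (8,2,3)
link8: (9,2,3)
PS 5-1 [J2]: (9,2,4)
C 6-8 [J2]: (9,2,5)
P 7-8 [J1]: (9,3,5)
P 7-5 [J1]: (9,4,5)
Grübler: 3·8 − 2·4 − 5 = 11

M = 11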